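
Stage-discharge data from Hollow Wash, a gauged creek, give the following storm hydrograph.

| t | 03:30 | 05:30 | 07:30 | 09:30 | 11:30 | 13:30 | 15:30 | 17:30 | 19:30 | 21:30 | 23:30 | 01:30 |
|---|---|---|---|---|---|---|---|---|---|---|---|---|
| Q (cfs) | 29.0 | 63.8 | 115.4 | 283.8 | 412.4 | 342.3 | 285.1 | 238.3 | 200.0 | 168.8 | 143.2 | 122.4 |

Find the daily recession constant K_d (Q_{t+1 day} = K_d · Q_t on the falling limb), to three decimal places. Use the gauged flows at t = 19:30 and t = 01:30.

K_d ≈ 0.140

Between t = 19:30 and t = 01:30 the flow falls from 200.0 to 122.4 cfs over 3×2 h = 6 h.
Per-interval ratio K = (122.4/200.0)^(1/3) = 0.8490; K_d = K^(24/2) = 0.140.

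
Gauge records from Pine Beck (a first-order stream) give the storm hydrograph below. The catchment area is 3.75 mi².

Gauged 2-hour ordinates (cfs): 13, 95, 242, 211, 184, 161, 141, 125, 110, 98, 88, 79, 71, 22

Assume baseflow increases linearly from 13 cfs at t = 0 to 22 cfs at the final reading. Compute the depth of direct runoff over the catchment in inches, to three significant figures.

Direct runoff: 0.00, 81.31, 227.62, 195.92, 168.23, 144.54, 123.85, 107.15, 91.46, 78.77, 68.08, 58.38, 49.69, 0.00 cfs; ΣQ_DR = 1395 cfs.
V = ΣQ_DR · Δt = 1395 × 7200 s = 1.004 × 10^7 ft³.
Over A = 3.75 mi², depth = V / A = 1.15 in.

d ≈ 1.15 in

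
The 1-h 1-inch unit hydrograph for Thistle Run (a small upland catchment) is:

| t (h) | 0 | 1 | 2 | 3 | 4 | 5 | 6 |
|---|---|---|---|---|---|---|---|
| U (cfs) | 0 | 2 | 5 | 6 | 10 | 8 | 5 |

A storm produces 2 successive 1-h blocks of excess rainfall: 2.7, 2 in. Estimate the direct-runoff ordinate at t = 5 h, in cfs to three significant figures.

By discrete convolution, Q_j = Σ (P_i / 1 in) · U_{j−i}.
At t = 5 h (j=5): Q = (2.7/1)·8 + (2/1)·10 = 41.6 cfs.

Q ≈ 41.6 cfs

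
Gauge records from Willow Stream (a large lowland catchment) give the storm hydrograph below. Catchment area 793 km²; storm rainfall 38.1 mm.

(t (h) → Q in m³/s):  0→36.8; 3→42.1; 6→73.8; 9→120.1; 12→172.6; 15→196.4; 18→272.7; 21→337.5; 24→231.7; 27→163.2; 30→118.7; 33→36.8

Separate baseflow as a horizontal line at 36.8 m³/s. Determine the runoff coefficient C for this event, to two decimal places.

C ≈ 0.49

ΣQ_DR = 1361 m³/s; V = ΣQ_DR·Δt = 1.470 × 10^7 m³.
Runoff depth d = V / A = 18.53 mm.
C = d / P = 18.53 / 38.1 = 0.49.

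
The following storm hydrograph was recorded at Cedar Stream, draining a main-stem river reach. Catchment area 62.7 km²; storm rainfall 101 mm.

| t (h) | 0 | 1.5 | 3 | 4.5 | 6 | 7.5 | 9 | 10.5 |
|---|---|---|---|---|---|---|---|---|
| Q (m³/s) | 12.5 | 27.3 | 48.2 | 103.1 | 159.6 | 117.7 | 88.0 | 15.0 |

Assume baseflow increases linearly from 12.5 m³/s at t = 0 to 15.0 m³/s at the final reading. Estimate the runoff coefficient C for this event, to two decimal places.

ΣQ_DR = 461.4 m³/s; V = ΣQ_DR·Δt = 2.492 × 10^6 m³.
Runoff depth d = V / A = 39.74 mm.
C = d / P = 39.74 / 101 = 0.39.

C ≈ 0.39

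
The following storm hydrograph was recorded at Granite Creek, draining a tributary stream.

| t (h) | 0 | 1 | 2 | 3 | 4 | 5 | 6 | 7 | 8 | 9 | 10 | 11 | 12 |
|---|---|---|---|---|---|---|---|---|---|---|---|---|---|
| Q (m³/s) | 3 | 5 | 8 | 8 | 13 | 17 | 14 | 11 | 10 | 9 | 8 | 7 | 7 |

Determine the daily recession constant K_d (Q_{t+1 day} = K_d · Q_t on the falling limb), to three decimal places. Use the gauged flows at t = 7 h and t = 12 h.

K_d ≈ 0.114

Between t = 7 h and t = 12 h the flow falls from 11 to 7 m³/s over 5×1 h = 5 h.
Per-interval ratio K = (7/11)^(1/5) = 0.9136; K_d = K^(24/1) = 0.114.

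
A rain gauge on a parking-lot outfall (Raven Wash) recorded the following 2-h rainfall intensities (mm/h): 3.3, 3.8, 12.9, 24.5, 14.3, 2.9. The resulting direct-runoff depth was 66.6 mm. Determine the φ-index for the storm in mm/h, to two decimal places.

Only the 3 blocks with intensity above φ contribute runoff: 12.9, 24.5, 14.3 mm/h.
Σ(I−φ)·Δt = d  ⇒  (12.9+24.5+14.3 − 3φ)·2 = 66.6
φ = (51.70 − 66.6/2) / 3 = 6.13 mm/h.

φ ≈ 6.13 mm/h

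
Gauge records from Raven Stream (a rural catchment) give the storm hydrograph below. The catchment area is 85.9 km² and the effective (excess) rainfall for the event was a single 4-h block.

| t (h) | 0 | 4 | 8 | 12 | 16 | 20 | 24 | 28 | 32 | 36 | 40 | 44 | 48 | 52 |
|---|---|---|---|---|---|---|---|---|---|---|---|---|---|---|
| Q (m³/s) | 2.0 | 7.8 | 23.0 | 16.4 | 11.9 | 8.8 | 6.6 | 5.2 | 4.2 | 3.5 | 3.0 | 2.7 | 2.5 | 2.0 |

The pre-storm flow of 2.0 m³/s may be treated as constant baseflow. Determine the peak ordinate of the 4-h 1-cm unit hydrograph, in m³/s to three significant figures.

Direct runoff: 0.0, 5.8, 21.0, 14.4, 9.9, 6.8, 4.6, 3.2, 2.2, 1.5, 1.0, 0.7, 0.5, 0.0 m³/s; ΣQ_DR = 71.60 m³/s, peak = 21.0 m³/s.
Runoff depth d = ΣQ_DR·Δt / A = 71.60 × 14400 / (85.9 km²) = 12.00 mm.
The 1-cm UH is the DRH scaled by (10 mm)/d, so U_p = 21.0 × 10/12.00 = 17.5 m³/s.

U_p ≈ 17.5 m³/s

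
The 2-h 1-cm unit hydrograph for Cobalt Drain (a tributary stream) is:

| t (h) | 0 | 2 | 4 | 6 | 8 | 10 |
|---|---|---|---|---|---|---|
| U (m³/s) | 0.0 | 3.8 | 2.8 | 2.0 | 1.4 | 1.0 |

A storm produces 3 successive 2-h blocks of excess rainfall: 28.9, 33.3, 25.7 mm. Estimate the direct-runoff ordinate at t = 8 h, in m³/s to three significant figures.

By discrete convolution, Q_j = Σ (P_i / 10 mm) · U_{j−i}.
At t = 8 h (j=4): Q = (28.9/10)·1.4 + (33.3/10)·2.0 + (25.7/10)·2.8 = 17.9 m³/s.

Q ≈ 17.9 m³/s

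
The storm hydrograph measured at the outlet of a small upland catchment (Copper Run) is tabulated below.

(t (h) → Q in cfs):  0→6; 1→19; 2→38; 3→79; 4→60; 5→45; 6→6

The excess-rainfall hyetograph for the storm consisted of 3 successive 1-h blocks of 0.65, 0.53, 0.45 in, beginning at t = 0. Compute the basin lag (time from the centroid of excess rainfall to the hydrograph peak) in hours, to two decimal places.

t_L ≈ 1.62 h

Centroid of excess rainfall: t_c = Σ P_i·t̄_i / ΣP_i = 1.3773 h (block centres at 0.5, 1.5, 2.5 h).
Hydrograph peak occurs at t = 3 h, so basin lag t_L = 3 − 1.3773 = 1.62 h.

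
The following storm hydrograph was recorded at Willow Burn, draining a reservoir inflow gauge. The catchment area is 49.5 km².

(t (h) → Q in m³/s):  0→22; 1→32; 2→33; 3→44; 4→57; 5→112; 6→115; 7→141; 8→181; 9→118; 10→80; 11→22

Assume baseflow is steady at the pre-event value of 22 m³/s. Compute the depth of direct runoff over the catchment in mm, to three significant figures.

Direct runoff: 0.0, 10.0, 11.0, 22.0, 35.0, 90.0, 93.0, 119.0, 159.0, 96.0, 58.0, 0.0 m³/s; ΣQ_DR = 693.0 m³/s.
V = ΣQ_DR · Δt = 693.0 × 3600 s = 2.495 × 10^6 m³.
Over A = 49.5 km², depth = V / A = 50.4 mm.

d ≈ 50.4 mm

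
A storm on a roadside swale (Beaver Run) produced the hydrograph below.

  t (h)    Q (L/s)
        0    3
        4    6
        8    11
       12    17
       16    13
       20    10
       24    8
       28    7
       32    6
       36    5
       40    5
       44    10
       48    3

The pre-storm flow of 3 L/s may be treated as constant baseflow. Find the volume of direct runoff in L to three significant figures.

V ≈ 9.36 × 10^5 L

Direct-runoff ordinates (Q − Q_b): 0.0, 3.0, 8.0, 14.0, 10.0, 7.0, 5.0, 4.0, 3.0, 2.0, 2.0, 7.0, 0.0 L/s.
ΣQ_DR = 65.00 L/s.
With Δt = 4 h = 14400 s, V = ΣQ_DR · Δt = 65.00 × 14400 = 9.36 × 10^5 L.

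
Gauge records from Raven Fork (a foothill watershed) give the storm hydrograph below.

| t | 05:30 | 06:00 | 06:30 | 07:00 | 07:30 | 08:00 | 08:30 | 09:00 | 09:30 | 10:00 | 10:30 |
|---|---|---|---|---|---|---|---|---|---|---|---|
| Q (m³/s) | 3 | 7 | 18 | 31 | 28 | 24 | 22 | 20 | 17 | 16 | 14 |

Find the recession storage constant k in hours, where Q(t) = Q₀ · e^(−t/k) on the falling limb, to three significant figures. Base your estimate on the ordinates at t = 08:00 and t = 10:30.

k ≈ 4.64 h

On the falling limb, Q drops from 24 to 14 m³/s between t = 08:00 and t = 10:30 (Δt = 2.5 h).
k = −Δt / ln(Q₂/Q₁) = −2.5 / ln(14/24) = 4.64 h.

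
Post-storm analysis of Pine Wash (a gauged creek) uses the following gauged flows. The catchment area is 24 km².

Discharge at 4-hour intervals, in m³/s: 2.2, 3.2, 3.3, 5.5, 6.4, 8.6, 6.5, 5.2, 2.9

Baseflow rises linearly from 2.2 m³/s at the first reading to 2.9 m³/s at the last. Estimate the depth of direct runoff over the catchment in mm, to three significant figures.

d ≈ 12.5 mm

Direct runoff: 0.00, 0.91, 0.93, 3.04, 3.85, 5.96, 3.77, 2.39, 0.00 m³/s; ΣQ_DR = 20.85 m³/s.
V = ΣQ_DR · Δt = 20.85 × 14400 s = 3.002 × 10^5 m³.
Over A = 24 km², depth = V / A = 12.5 mm.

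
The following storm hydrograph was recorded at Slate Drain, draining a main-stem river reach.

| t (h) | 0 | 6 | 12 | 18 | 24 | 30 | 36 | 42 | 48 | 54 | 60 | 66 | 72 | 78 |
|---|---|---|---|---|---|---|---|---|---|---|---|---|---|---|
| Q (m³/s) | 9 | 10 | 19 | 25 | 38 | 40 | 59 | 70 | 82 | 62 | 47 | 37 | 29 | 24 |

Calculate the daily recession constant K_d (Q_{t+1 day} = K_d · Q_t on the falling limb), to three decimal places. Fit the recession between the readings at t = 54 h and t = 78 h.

Between t = 54 h and t = 78 h the flow falls from 62 to 24 m³/s over 4×6 h = 24 h.
Per-interval ratio K = (24/62)^(1/4) = 0.7888; K_d = K^(24/6) = 0.387.

K_d ≈ 0.387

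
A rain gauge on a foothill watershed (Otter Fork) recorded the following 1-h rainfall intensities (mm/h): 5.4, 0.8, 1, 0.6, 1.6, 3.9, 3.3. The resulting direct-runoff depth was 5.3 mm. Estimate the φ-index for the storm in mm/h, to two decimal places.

φ ≈ 2.43 mm/h

Only the 3 blocks with intensity above φ contribute runoff: 5.4, 3.9, 3.3 mm/h.
Σ(I−φ)·Δt = d  ⇒  (5.4+3.9+3.3 − 3φ)·1 = 5.3
φ = (12.60 − 5.3/1) / 3 = 2.43 mm/h.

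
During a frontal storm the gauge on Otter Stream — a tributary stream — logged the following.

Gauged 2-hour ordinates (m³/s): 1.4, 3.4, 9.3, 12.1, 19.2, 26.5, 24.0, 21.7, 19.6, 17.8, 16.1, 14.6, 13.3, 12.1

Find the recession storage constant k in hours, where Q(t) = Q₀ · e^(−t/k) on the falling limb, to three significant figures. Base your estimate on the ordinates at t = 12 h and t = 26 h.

k ≈ 20.4 h

On the falling limb, Q drops from 24.0 to 12.1 m³/s between t = 12 h and t = 26 h (Δt = 14 h).
k = −Δt / ln(Q₂/Q₁) = −14 / ln(12.1/24.0) = 20.4 h.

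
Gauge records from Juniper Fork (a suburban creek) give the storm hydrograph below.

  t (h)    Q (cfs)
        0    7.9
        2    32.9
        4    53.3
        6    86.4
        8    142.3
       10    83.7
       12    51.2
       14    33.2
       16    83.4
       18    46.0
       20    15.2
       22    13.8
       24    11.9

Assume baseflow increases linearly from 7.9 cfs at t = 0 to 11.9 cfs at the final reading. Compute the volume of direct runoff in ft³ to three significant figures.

Direct-runoff ordinates (Q − Q_b): 0.00, 24.67, 44.73, 77.50, 133.07, 74.13, 41.30, 22.97, 72.83, 35.10, 3.97, 2.23, 0.00 cfs.
ΣQ_DR = 532.5 cfs.
With Δt = 2 h = 7200 s, V = ΣQ_DR · Δt = 532.5 × 7200 = 3.83 × 10^6 ft³.

V ≈ 3.83 × 10^6 ft³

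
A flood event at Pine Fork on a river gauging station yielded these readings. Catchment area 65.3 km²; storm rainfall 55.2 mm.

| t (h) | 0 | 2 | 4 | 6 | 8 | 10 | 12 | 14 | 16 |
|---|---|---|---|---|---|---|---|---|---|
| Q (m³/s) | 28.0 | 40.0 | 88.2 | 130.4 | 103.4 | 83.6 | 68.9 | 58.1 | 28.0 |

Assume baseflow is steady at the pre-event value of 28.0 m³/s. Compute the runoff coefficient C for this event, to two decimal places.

ΣQ_DR = 376.6 m³/s; V = ΣQ_DR·Δt = 2.712 × 10^6 m³.
Runoff depth d = V / A = 41.52 mm.
C = d / P = 41.52 / 55.2 = 0.75.

C ≈ 0.75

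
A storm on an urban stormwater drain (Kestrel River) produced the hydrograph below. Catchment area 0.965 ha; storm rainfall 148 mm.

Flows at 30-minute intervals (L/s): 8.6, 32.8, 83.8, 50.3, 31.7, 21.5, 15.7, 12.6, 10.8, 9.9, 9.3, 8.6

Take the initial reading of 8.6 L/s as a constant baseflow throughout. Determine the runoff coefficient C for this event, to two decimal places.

C ≈ 0.24

ΣQ_DR = 192.4 L/s; V = ΣQ_DR·Δt = 3.463 × 10^5 L.
Runoff depth d = V / A = 35.89 mm.
C = d / P = 35.89 / 148 = 0.24.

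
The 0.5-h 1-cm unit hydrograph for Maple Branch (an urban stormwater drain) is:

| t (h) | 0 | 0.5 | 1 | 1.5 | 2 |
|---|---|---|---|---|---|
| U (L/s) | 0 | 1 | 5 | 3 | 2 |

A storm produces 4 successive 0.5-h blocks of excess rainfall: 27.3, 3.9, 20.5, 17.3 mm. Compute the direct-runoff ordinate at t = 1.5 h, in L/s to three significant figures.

Q ≈ 12.2 L/s

By discrete convolution, Q_j = Σ (P_i / 10 mm) · U_{j−i}.
At t = 1.5 h (j=3): Q = (27.3/10)·3 + (3.9/10)·5 + (20.5/10)·1 + (17.3/10)·0 = 12.2 L/s.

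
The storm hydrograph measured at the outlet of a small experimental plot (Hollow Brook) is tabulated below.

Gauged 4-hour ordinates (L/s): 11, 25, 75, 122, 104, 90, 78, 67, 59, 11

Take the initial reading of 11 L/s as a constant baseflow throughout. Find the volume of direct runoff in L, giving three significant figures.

V ≈ 7.66 × 10^6 L

Direct-runoff ordinates (Q − Q_b): 0.0, 14.0, 64.0, 111.0, 93.0, 79.0, 67.0, 56.0, 48.0, 0.0 L/s.
ΣQ_DR = 532.0 L/s.
With Δt = 4 h = 14400 s, V = ΣQ_DR · Δt = 532.0 × 14400 = 7.66 × 10^6 L.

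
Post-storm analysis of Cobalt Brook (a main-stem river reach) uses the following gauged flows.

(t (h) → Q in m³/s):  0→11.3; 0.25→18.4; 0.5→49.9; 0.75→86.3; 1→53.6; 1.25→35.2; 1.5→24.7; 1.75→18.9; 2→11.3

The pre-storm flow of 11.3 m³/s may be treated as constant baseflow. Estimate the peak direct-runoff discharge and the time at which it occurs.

Q_p = 75.0 m³/s at t = 0.75 h

Subtracting baseflow gives direct-runoff ordinates: 0.0, 7.1, 38.6, 75.0, 42.3, 23.9, 13.4, 7.6, 0.0 m³/s.
The maximum is 75.0 m³/s, occurring at the reading for t = 0.75 h.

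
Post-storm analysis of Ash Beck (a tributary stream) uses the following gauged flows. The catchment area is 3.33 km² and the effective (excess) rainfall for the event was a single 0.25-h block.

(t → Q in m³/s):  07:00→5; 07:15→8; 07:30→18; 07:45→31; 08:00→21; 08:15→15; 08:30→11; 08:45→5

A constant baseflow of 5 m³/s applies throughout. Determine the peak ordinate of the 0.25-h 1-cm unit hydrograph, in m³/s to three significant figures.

U_p ≈ 13.0 m³/s

Direct runoff: 0.0, 3.0, 13.0, 26.0, 16.0, 10.0, 6.0, 0.0 m³/s; ΣQ_DR = 74.00 m³/s, peak = 26.0 m³/s.
Runoff depth d = ΣQ_DR·Δt / A = 74.00 × 900 / (3.33 km²) = 20.00 mm.
The 1-cm UH is the DRH scaled by (10 mm)/d, so U_p = 26.0 × 10/20.00 = 13.0 m³/s.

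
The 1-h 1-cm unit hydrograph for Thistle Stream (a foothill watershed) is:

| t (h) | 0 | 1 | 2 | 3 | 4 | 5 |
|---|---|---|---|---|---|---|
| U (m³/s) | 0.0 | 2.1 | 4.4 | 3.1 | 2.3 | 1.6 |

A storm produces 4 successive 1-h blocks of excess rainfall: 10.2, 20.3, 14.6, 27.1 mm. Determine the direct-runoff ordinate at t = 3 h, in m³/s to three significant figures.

By discrete convolution, Q_j = Σ (P_i / 10 mm) · U_{j−i}.
At t = 3 h (j=3): Q = (10.2/10)·3.1 + (20.3/10)·4.4 + (14.6/10)·2.1 + (27.1/10)·0.0 = 15.2 m³/s.

Q ≈ 15.2 m³/s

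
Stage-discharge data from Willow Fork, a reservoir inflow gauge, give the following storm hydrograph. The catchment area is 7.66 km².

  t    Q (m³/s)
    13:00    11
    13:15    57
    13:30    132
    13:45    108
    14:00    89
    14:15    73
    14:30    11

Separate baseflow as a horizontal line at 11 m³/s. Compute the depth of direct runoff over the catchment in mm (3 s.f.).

d ≈ 47.5 mm

Direct runoff: 0.0, 46.0, 121.0, 97.0, 78.0, 62.0, 0.0 m³/s; ΣQ_DR = 404.0 m³/s.
V = ΣQ_DR · Δt = 404.0 × 900 s = 3.636 × 10^5 m³.
Over A = 7.66 km², depth = V / A = 47.5 mm.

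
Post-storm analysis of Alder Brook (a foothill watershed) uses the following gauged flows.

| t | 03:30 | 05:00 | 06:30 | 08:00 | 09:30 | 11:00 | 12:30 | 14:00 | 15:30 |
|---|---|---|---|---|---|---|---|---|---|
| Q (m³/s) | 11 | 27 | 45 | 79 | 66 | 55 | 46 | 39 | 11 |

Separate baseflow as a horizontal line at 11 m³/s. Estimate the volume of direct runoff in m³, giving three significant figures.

V ≈ 1.51 × 10^6 m³

Direct-runoff ordinates (Q − Q_b): 0.0, 16.0, 34.0, 68.0, 55.0, 44.0, 35.0, 28.0, 0.0 m³/s.
ΣQ_DR = 280.0 m³/s.
With Δt = 1.5 h = 5400 s, V = ΣQ_DR · Δt = 280.0 × 5400 = 1.51 × 10^6 m³.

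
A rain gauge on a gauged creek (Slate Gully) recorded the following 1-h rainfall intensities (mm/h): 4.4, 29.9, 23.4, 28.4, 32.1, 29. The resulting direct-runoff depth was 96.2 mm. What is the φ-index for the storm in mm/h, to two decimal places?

φ ≈ 9.32 mm/h

Only the 5 blocks with intensity above φ contribute runoff: 29.9, 23.4, 28.4, 32.1, 29 mm/h.
Σ(I−φ)·Δt = d  ⇒  (29.9+23.4+28.4+32.1+29 − 5φ)·1 = 96.2
φ = (142.8 − 96.2/1) / 5 = 9.32 mm/h.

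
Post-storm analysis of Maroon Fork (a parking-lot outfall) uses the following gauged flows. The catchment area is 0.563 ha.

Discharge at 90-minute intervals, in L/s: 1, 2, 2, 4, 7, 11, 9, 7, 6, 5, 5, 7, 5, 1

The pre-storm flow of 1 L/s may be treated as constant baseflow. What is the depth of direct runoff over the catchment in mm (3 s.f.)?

d ≈ 55.6 mm

Direct runoff: 0.0, 1.0, 1.0, 3.0, 6.0, 10.0, 8.0, 6.0, 5.0, 4.0, 4.0, 6.0, 4.0, 0.0 L/s; ΣQ_DR = 58.00 L/s.
V = ΣQ_DR · Δt = 58.00 × 5400 s = 3.132 × 10^5 L.
Over A = 0.563 ha, depth = V / A = 55.6 mm.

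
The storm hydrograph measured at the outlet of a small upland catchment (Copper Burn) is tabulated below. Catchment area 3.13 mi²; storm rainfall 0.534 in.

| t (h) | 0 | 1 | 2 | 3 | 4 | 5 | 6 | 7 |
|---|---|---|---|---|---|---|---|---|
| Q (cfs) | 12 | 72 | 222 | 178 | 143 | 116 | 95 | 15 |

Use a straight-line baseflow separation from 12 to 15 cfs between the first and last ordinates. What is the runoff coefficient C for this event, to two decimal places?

C ≈ 0.69

ΣQ_DR = 745.0 cfs; V = ΣQ_DR·Δt = 2.682 × 10^6 ft³.
Runoff depth d = V / A = 0.3688 in.
C = d / P = 0.3688 / 0.534 = 0.69.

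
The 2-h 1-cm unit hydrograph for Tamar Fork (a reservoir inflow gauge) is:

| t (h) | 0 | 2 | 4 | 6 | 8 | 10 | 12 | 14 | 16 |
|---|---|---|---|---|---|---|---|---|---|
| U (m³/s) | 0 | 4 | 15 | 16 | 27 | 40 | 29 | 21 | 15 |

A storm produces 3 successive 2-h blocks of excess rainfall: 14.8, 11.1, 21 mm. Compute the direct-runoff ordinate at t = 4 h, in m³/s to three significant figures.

By discrete convolution, Q_j = Σ (P_i / 10 mm) · U_{j−i}.
At t = 4 h (j=2): Q = (14.8/10)·15 + (11.1/10)·4 + (21/10)·0 = 26.6 m³/s.

Q ≈ 26.6 m³/s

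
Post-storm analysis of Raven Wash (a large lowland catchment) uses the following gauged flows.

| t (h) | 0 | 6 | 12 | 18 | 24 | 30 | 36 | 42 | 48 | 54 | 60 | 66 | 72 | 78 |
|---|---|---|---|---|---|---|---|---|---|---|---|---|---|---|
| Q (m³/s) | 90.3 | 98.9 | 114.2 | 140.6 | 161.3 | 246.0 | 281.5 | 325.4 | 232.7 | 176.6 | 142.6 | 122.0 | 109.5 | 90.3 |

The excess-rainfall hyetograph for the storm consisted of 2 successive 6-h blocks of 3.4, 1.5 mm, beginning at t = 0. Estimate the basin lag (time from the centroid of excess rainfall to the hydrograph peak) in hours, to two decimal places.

Centroid of excess rainfall: t_c = Σ P_i·t̄_i / ΣP_i = 4.8367 h (block centres at 3, 9 h).
Hydrograph peak occurs at t = 42 h, so basin lag t_L = 42 − 4.8367 = 37.16 h.

t_L ≈ 37.16 h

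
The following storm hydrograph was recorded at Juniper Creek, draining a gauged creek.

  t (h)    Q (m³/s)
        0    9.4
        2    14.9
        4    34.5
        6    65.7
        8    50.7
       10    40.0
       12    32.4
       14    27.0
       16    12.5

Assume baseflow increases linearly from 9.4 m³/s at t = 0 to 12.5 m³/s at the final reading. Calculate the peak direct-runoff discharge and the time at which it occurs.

Subtracting baseflow gives direct-runoff ordinates: 0.00, 5.11, 24.32, 55.14, 39.75, 28.66, 20.68, 14.89, 0.00 m³/s.
The maximum is 55.14 m³/s, occurring at the reading for t = 6 h.

Q_p = 55.14 m³/s at t = 6 h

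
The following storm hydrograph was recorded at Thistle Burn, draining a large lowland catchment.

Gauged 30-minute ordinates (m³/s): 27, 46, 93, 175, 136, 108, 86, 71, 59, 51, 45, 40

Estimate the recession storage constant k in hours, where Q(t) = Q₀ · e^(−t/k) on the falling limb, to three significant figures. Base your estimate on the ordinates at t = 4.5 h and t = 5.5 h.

k ≈ 4.12 h

On the falling limb, Q drops from 51 to 40 m³/s between t = 4.5 h and t = 5.5 h (Δt = 1 h).
k = −Δt / ln(Q₂/Q₁) = −1 / ln(40/51) = 4.12 h.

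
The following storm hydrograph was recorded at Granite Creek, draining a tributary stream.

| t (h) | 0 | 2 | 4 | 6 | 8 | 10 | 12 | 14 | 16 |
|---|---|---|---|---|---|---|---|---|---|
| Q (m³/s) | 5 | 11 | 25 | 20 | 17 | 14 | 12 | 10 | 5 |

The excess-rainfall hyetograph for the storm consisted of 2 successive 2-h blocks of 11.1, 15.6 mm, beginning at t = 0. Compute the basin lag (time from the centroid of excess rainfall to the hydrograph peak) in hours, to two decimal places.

t_L ≈ 1.83 h

Centroid of excess rainfall: t_c = Σ P_i·t̄_i / ΣP_i = 2.1685 h (block centres at 1, 3 h).
Hydrograph peak occurs at t = 4 h, so basin lag t_L = 4 − 2.1685 = 1.83 h.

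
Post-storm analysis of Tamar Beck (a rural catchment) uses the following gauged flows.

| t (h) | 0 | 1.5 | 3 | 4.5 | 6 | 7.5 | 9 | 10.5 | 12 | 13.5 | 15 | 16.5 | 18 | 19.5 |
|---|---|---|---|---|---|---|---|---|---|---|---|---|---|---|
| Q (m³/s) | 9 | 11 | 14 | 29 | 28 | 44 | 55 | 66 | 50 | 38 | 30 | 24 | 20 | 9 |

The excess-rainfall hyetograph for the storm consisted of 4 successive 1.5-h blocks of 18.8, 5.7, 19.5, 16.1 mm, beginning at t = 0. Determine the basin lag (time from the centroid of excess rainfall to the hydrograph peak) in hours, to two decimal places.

Centroid of excess rainfall: t_c = Σ P_i·t̄_i / ΣP_i = 3.0711 h (block centres at 0.75, 2.25, 3.75, 5.25 h).
Hydrograph peak occurs at t = 10.5 h, so basin lag t_L = 10.5 − 3.0711 = 7.43 h.

t_L ≈ 7.43 h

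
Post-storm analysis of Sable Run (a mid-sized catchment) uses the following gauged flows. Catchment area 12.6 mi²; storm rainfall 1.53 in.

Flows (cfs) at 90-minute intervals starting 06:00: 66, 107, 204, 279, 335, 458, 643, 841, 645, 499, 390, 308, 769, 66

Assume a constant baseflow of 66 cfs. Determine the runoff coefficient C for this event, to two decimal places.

ΣQ_DR = 4686 cfs; V = ΣQ_DR·Δt = 2.530 × 10^7 ft³.
Runoff depth d = V / A = 0.8644 in.
C = d / P = 0.8644 / 1.53 = 0.56.

C ≈ 0.56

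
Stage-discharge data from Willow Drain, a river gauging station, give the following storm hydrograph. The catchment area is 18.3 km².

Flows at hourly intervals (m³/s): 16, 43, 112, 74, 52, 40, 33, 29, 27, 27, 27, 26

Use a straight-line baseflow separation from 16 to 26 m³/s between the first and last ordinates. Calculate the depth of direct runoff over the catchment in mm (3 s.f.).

d ≈ 50.0 mm

Direct runoff: 0.00, 26.09, 94.18, 55.27, 32.36, 19.45, 11.55, 6.64, 3.73, 2.82, 1.91, 0.00 m³/s; ΣQ_DR = 254.0 m³/s.
V = ΣQ_DR · Δt = 254.0 × 3600 s = 9.144 × 10^5 m³.
Over A = 18.3 km², depth = V / A = 50.0 mm.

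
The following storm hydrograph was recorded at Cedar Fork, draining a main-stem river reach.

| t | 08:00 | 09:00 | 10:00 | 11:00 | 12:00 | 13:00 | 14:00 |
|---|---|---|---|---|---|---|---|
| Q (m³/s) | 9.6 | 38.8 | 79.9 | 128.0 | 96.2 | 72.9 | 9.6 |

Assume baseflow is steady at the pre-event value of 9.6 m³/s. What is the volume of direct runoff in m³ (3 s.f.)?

V ≈ 1.32 × 10^6 m³

Direct-runoff ordinates (Q − Q_b): 0.0, 29.2, 70.3, 118.4, 86.6, 63.3, 0.0 m³/s.
ΣQ_DR = 367.8 m³/s.
With Δt = 1 h = 3600 s, V = ΣQ_DR · Δt = 367.8 × 3600 = 1.32 × 10^6 m³.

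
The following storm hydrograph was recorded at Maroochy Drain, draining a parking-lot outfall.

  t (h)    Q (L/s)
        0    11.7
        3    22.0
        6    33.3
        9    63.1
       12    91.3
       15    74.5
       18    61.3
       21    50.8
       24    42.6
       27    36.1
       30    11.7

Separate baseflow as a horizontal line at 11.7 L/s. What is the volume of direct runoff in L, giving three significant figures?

V ≈ 3.99 × 10^6 L

Direct-runoff ordinates (Q − Q_b): 0.0, 10.3, 21.6, 51.4, 79.6, 62.8, 49.6, 39.1, 30.9, 24.4, 0.0 L/s.
ΣQ_DR = 369.7 L/s.
With Δt = 3 h = 10800 s, V = ΣQ_DR · Δt = 369.7 × 10800 = 3.99 × 10^6 L.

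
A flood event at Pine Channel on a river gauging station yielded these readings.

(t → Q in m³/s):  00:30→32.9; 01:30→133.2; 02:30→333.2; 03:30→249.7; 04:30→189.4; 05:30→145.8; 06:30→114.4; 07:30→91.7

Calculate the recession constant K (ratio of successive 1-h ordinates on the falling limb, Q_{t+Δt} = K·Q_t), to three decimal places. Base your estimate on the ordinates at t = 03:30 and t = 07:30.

K ≈ 0.778

Using the recession-limb readings at t = 03:30 and t = 07:30: Q falls from 249.7 to 91.7 m³/s over 4 intervals.
K = (Q₂/Q₁)^(1/4) = (91.7/249.7)^(1/4) = 0.778.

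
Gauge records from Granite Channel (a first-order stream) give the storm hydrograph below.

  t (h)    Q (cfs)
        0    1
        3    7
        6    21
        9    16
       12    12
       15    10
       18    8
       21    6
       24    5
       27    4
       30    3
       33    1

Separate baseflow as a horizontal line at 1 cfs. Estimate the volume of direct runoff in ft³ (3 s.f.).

V ≈ 8.86 × 10^5 ft³

Direct-runoff ordinates (Q − Q_b): 0.0, 6.0, 20.0, 15.0, 11.0, 9.0, 7.0, 5.0, 4.0, 3.0, 2.0, 0.0 cfs.
ΣQ_DR = 82.00 cfs.
With Δt = 3 h = 10800 s, V = ΣQ_DR · Δt = 82.00 × 10800 = 8.86 × 10^5 ft³.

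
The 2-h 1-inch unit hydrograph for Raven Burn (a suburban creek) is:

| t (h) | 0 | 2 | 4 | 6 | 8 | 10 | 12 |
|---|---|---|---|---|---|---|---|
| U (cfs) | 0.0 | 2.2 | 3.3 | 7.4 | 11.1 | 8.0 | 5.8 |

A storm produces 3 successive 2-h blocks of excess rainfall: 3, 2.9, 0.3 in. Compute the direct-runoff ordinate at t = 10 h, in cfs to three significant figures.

By discrete convolution, Q_j = Σ (P_i / 1 in) · U_{j−i}.
At t = 10 h (j=5): Q = (3/1)·8.0 + (2.9/1)·11.1 + (0.3/1)·7.4 = 58.4 cfs.

Q ≈ 58.4 cfs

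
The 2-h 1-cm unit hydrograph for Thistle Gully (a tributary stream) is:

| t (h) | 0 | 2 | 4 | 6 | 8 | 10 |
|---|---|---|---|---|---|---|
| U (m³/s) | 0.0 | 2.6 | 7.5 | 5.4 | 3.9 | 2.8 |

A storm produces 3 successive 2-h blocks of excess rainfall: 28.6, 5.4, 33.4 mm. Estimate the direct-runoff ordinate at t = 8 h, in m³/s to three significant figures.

By discrete convolution, Q_j = Σ (P_i / 10 mm) · U_{j−i}.
At t = 8 h (j=4): Q = (28.6/10)·3.9 + (5.4/10)·5.4 + (33.4/10)·7.5 = 39.1 m³/s.

Q ≈ 39.1 m³/s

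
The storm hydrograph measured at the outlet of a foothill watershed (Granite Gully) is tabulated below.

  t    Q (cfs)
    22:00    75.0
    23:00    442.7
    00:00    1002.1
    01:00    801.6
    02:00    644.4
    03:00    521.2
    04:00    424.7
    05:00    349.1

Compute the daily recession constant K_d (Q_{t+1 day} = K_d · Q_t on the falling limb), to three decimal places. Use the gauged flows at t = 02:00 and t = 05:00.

K_d ≈ 0.007

Between t = 02:00 and t = 05:00 the flow falls from 644.4 to 349.1 cfs over 3×1 h = 3 h.
Per-interval ratio K = (349.1/644.4)^(1/3) = 0.8152; K_d = K^(24/1) = 0.007.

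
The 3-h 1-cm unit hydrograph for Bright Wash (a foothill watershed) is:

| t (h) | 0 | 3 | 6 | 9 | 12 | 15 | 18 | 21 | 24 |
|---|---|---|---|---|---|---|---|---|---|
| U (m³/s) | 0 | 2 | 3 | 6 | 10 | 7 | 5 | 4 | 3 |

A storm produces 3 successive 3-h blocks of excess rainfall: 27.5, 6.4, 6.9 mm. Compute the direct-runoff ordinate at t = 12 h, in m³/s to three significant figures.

By discrete convolution, Q_j = Σ (P_i / 10 mm) · U_{j−i}.
At t = 12 h (j=4): Q = (27.5/10)·10 + (6.4/10)·6 + (6.9/10)·3 = 33.4 m³/s.

Q ≈ 33.4 m³/s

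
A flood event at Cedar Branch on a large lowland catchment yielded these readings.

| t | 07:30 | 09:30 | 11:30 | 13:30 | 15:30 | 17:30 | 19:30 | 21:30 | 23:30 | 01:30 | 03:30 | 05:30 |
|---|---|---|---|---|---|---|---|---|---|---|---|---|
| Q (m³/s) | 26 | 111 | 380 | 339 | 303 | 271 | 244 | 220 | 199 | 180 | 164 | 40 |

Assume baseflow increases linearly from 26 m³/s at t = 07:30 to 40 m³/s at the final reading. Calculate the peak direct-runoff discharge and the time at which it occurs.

Subtracting baseflow gives direct-runoff ordinates: 0.00, 83.73, 351.45, 309.18, 271.91, 238.64, 210.36, 185.09, 162.82, 142.55, 125.27, 0.00 m³/s.
The maximum is 351.45 m³/s, occurring at the reading for t = 11:30.

Q_p = 351.45 m³/s at t = 11:30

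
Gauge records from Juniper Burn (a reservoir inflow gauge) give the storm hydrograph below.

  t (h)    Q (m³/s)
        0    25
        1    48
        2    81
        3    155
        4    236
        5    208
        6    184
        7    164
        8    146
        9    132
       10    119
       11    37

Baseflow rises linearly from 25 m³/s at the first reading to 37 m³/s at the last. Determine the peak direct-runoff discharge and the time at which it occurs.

Q_p = 206.64 m³/s at t = 4 h

Subtracting baseflow gives direct-runoff ordinates: 0.00, 21.91, 53.82, 126.73, 206.64, 177.55, 152.45, 131.36, 112.27, 97.18, 83.09, 0.00 m³/s.
The maximum is 206.64 m³/s, occurring at the reading for t = 4 h.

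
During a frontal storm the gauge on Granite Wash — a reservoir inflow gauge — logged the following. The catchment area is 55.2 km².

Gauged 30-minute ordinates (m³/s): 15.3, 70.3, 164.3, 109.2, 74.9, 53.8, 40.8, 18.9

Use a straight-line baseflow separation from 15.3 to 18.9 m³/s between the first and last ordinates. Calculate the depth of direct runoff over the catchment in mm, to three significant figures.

Direct runoff: 0.00, 54.49, 147.97, 92.36, 57.54, 35.93, 22.41, 0.00 m³/s; ΣQ_DR = 410.7 m³/s.
V = ΣQ_DR · Δt = 410.7 × 1800 s = 7.393 × 10^5 m³.
Over A = 55.2 km², depth = V / A = 13.4 mm.

d ≈ 13.4 mm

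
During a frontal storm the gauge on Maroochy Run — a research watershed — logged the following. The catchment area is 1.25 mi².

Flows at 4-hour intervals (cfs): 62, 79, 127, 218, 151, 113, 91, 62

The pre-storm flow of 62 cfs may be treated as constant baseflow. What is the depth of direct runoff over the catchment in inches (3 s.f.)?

d ≈ 2.02 in

Direct runoff: 0.0, 17.0, 65.0, 156.0, 89.0, 51.0, 29.0, 0.0 cfs; ΣQ_DR = 407.0 cfs.
V = ΣQ_DR · Δt = 407.0 × 14400 s = 5.861 × 10^6 ft³.
Over A = 1.25 mi², depth = V / A = 2.02 in.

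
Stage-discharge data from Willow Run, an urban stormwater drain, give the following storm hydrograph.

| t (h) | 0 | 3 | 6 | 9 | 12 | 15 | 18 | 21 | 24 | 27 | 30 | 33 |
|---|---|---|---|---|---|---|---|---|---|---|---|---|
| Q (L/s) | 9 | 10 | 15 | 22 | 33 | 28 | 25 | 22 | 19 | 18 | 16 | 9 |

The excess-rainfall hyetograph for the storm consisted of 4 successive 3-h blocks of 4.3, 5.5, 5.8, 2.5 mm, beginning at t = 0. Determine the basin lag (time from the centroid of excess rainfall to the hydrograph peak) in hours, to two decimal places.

Centroid of excess rainfall: t_c = Σ P_i·t̄_i / ΣP_i = 5.5773 h (block centres at 1.5, 4.5, 7.5, 10.5 h).
Hydrograph peak occurs at t = 12 h, so basin lag t_L = 12 − 5.5773 = 6.42 h.

t_L ≈ 6.42 h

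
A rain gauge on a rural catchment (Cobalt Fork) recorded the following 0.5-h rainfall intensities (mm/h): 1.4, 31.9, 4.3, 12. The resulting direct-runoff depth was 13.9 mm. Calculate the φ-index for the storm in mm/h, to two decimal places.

Only the 2 blocks with intensity above φ contribute runoff: 31.9, 12 mm/h.
Σ(I−φ)·Δt = d  ⇒  (31.9+12 − 2φ)·0.5 = 13.9
φ = (43.90 − 13.9/0.5) / 2 = 8.05 mm/h.

φ ≈ 8.05 mm/h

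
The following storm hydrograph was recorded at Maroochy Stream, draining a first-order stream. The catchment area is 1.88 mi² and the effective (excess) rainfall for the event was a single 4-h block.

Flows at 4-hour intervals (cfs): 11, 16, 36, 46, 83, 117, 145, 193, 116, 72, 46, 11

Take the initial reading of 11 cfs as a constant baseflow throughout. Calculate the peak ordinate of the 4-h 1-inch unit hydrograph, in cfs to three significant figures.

Direct runoff: 0.0, 5.0, 25.0, 35.0, 72.0, 106.0, 134.0, 182.0, 105.0, 61.0, 35.0, 0.0 cfs; ΣQ_DR = 760.0 cfs, peak = 182.0 cfs.
Runoff depth d = ΣQ_DR·Δt / A = 760.0 × 14400 / (1.88 mi²) = 2.506 in.
The 1-inch UH is the DRH scaled by (1 in)/d, so U_p = 182.0 × 1/2.506 = 72.6 cfs.

U_p ≈ 72.6 cfs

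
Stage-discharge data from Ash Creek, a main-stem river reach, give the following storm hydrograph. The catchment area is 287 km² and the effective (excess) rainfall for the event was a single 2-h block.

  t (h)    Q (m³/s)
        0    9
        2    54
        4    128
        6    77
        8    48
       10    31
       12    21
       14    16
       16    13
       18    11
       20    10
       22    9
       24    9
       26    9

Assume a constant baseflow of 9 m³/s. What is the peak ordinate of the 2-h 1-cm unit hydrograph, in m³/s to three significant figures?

U_p ≈ 149 m³/s

Direct runoff: 0.0, 45.0, 119.0, 68.0, 39.0, 22.0, 12.0, 7.0, 4.0, 2.0, 1.0, 0.0, 0.0, 0.0 m³/s; ΣQ_DR = 319.0 m³/s, peak = 119.0 m³/s.
Runoff depth d = ΣQ_DR·Δt / A = 319.0 × 7200 / (287 km²) = 8.003 mm.
The 1-cm UH is the DRH scaled by (10 mm)/d, so U_p = 119.0 × 10/8.003 = 149 m³/s.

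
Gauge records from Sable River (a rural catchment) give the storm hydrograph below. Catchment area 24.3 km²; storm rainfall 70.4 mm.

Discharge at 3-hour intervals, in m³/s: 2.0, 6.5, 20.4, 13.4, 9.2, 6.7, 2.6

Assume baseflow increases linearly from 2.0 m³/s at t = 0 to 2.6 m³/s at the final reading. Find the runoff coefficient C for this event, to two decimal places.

C ≈ 0.28

ΣQ_DR = 44.70 m³/s; V = ΣQ_DR·Δt = 4.828 × 10^5 m³.
Runoff depth d = V / A = 19.87 mm.
C = d / P = 19.87 / 70.4 = 0.28.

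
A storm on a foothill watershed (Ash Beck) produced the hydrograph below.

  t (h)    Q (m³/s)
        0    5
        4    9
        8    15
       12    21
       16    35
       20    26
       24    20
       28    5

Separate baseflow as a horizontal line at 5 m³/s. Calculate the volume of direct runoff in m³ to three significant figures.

Direct-runoff ordinates (Q − Q_b): 0.0, 4.0, 10.0, 16.0, 30.0, 21.0, 15.0, 0.0 m³/s.
ΣQ_DR = 96.00 m³/s.
With Δt = 4 h = 14400 s, V = ΣQ_DR · Δt = 96.00 × 14400 = 1.38 × 10^6 m³.

V ≈ 1.38 × 10^6 m³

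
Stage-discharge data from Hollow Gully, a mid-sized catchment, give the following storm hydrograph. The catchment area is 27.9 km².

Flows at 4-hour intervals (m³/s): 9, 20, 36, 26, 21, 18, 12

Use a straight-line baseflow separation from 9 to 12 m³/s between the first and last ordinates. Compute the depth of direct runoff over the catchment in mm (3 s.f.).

d ≈ 35.4 mm

Direct runoff: 0.00, 10.50, 26.00, 15.50, 10.00, 6.50, 0.00 m³/s; ΣQ_DR = 68.50 m³/s.
V = ΣQ_DR · Δt = 68.50 × 14400 s = 9.864 × 10^5 m³.
Over A = 27.9 km², depth = V / A = 35.4 mm.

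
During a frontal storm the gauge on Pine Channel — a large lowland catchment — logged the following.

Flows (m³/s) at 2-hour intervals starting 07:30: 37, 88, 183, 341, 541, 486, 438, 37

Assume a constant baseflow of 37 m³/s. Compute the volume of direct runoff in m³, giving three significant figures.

Direct-runoff ordinates (Q − Q_b): 0.0, 51.0, 146.0, 304.0, 504.0, 449.0, 401.0, 0.0 m³/s.
ΣQ_DR = 1855 m³/s.
With Δt = 2 h = 7200 s, V = ΣQ_DR · Δt = 1855 × 7200 = 1.34 × 10^7 m³.

V ≈ 1.34 × 10^7 m³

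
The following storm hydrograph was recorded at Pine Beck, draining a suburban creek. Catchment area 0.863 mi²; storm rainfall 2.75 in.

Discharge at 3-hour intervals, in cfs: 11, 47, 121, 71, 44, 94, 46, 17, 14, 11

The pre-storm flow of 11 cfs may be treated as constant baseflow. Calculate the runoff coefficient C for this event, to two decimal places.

C ≈ 0.72

ΣQ_DR = 366.0 cfs; V = ΣQ_DR·Δt = 3.953 × 10^6 ft³.
Runoff depth d = V / A = 1.972 in.
C = d / P = 1.972 / 2.75 = 0.72.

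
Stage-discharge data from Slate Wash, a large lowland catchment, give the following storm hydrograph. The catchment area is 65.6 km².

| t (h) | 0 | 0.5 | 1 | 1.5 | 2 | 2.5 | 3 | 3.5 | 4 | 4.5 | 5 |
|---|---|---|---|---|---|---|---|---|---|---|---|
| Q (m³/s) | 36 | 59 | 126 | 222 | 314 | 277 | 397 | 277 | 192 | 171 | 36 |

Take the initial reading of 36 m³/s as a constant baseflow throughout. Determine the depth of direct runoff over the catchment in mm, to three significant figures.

d ≈ 46.9 mm

Direct runoff: 0.0, 23.0, 90.0, 186.0, 278.0, 241.0, 361.0, 241.0, 156.0, 135.0, 0.0 m³/s; ΣQ_DR = 1711 m³/s.
V = ΣQ_DR · Δt = 1711 × 1800 s = 3.080 × 10^6 m³.
Over A = 65.6 km², depth = V / A = 46.9 mm.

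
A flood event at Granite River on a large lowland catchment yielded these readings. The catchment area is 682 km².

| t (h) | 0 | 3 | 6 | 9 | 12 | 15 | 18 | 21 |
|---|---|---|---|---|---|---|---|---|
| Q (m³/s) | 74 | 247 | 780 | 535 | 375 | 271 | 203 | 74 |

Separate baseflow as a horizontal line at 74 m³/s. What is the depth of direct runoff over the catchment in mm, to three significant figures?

d ≈ 31.1 mm

Direct runoff: 0.0, 173.0, 706.0, 461.0, 301.0, 197.0, 129.0, 0.0 m³/s; ΣQ_DR = 1967 m³/s.
V = ΣQ_DR · Δt = 1967 × 10800 s = 2.124 × 10^7 m³.
Over A = 682 km², depth = V / A = 31.1 mm.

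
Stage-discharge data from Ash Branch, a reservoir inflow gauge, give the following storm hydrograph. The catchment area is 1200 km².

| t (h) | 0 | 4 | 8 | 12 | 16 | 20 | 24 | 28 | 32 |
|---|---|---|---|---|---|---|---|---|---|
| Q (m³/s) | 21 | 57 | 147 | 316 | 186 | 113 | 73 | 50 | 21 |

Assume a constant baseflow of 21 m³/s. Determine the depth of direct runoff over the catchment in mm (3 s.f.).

Direct runoff: 0.0, 36.0, 126.0, 295.0, 165.0, 92.0, 52.0, 29.0, 0.0 m³/s; ΣQ_DR = 795.0 m³/s.
V = ΣQ_DR · Δt = 795.0 × 14400 s = 1.145 × 10^7 m³.
Over A = 1200 km², depth = V / A = 9.54 mm.

d ≈ 9.54 mm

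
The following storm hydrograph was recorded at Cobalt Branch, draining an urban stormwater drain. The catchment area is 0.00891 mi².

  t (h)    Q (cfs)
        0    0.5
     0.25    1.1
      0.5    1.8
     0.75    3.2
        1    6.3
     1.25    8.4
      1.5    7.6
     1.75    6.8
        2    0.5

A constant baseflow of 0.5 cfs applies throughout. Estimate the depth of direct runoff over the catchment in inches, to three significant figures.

d ≈ 1.38 in

Direct runoff: 0.0, 0.6, 1.3, 2.7, 5.8, 7.9, 7.1, 6.3, 0.0 cfs; ΣQ_DR = 31.70 cfs.
V = ΣQ_DR · Δt = 31.70 × 900 s = 28530 ft³.
Over A = 0.00891 mi², depth = V / A = 1.38 in.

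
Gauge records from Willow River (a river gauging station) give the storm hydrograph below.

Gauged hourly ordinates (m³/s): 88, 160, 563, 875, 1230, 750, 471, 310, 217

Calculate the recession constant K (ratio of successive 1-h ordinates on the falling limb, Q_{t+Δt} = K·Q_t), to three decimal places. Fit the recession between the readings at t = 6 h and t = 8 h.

K ≈ 0.679

Using the recession-limb readings at t = 6 h and t = 8 h: Q falls from 471 to 217 m³/s over 2 intervals.
K = (Q₂/Q₁)^(1/2) = (217/471)^(1/2) = 0.679.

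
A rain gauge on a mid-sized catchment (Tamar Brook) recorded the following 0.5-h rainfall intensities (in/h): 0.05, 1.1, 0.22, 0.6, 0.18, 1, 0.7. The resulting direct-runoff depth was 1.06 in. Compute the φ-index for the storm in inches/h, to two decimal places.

φ ≈ 0.32 in/h

Only the 4 blocks with intensity above φ contribute runoff: 1.1, 0.6, 1, 0.7 in/h.
Σ(I−φ)·Δt = d  ⇒  (1.1+0.6+1+0.7 − 4φ)·0.5 = 1.06
φ = (3.400 − 1.06/0.5) / 4 = 0.32 in/h.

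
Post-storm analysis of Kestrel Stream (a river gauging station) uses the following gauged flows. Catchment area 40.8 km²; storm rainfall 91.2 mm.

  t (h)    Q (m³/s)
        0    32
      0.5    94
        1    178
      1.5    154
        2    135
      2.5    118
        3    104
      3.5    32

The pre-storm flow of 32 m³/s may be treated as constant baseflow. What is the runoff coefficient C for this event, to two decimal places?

ΣQ_DR = 591.0 m³/s; V = ΣQ_DR·Δt = 1.064 × 10^6 m³.
Runoff depth d = V / A = 26.07 mm.
C = d / P = 26.07 / 91.2 = 0.29.

C ≈ 0.29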